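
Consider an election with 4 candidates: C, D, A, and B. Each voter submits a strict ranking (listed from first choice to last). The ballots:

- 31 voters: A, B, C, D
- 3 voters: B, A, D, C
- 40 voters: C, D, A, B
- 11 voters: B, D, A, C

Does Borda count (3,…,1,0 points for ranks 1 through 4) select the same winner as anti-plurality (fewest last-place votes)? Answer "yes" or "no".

Borda — scores: C 151, D 105, A 150, B 104. Winner: C.
Anti-plurality — last-place votes: C 14, D 31, A 0, B 40. Winner: A.
The two methods disagree.

no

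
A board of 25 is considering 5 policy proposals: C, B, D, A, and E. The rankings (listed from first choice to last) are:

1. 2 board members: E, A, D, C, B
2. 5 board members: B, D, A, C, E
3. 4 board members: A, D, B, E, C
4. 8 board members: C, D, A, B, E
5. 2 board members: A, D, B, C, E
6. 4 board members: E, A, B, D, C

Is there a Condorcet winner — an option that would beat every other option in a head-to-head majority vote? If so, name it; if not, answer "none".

D vs C: 17–8 for D.
D vs B: 16–9 for D.
D vs A: 13–12 for D.
D vs E: 19–6 for D.
D beats every other option head-to-head.

D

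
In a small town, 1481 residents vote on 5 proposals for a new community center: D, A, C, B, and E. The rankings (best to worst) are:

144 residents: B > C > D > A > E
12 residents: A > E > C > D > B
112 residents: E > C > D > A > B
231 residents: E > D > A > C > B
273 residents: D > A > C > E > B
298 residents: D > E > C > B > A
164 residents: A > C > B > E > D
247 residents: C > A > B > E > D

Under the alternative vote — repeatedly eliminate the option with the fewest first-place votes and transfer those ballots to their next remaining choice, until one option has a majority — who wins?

Round 1: D 571, A 176, C 247, B 144, E 343. Eliminate B.
Round 2: D 571, A 176, C 391, E 343. Eliminate A.
Round 3: D 571, C 555, E 355. Eliminate E.
Round 4: D 802, C 679. D has a majority.

D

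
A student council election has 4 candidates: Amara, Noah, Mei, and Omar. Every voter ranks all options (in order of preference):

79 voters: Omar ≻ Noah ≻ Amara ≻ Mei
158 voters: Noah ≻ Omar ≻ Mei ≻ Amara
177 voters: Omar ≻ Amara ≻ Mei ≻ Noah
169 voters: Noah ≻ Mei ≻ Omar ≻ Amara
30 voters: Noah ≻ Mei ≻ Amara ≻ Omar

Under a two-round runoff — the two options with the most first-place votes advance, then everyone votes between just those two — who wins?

Noah

Round 1 first-place votes: Amara 0, Noah 357, Mei 0, Omar 256.
Noah and Omar advance.
Runoff: Noah is preferred to Omar by 357 voters; Omar by 256.
Noah wins the runoff.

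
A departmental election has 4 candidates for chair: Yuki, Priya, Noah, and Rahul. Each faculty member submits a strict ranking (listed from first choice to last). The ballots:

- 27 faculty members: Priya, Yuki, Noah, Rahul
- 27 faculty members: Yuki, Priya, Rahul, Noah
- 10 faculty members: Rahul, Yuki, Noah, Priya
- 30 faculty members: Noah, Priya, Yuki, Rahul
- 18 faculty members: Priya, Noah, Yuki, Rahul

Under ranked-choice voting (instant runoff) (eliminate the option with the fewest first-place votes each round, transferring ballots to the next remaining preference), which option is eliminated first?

Round 1: Yuki 27, Priya 45, Noah 30, Rahul 10. Eliminate Rahul.

Rahul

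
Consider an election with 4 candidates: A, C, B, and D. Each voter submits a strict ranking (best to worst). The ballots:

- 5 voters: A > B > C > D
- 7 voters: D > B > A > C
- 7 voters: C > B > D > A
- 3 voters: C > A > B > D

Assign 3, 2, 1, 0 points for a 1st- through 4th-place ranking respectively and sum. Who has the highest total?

B

A: 5·3 + 7·1 + 7·0 + 3·2 = 28
C: 5·1 + 7·0 + 7·3 + 3·3 = 35
B: 5·2 + 7·2 + 7·2 + 3·1 = 41
D: 5·0 + 7·3 + 7·1 + 3·0 = 28
B has the highest Borda score (41).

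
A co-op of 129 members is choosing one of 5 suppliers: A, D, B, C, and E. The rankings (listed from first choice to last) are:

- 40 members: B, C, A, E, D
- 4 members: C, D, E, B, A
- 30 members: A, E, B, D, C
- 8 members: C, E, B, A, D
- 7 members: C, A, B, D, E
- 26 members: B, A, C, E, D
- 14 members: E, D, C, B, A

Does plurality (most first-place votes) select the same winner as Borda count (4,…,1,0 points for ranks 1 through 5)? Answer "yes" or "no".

Plurality — first-place votes: A 30, D 0, B 66, C 19, E 14. Winner: B.
Borda — scores: A 307, D 91, B 372, C 276, E 244. Winner: B.
The two methods agree.

yes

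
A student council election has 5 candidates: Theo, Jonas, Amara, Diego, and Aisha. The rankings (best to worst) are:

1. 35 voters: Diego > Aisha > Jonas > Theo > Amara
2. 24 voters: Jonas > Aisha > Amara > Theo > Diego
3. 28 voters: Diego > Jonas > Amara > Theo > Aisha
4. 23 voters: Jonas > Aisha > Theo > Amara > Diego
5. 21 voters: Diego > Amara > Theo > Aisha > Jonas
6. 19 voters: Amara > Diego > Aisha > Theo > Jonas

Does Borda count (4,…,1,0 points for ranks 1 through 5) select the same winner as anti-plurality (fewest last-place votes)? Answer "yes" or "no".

no

Borda — scores: Theo 194, Jonas 342, Amara 266, Diego 393, Aisha 305. Winner: Diego.
Anti-plurality — last-place votes: Theo 0, Jonas 40, Amara 35, Diego 47, Aisha 28. Winner: Theo.
The two methods disagree.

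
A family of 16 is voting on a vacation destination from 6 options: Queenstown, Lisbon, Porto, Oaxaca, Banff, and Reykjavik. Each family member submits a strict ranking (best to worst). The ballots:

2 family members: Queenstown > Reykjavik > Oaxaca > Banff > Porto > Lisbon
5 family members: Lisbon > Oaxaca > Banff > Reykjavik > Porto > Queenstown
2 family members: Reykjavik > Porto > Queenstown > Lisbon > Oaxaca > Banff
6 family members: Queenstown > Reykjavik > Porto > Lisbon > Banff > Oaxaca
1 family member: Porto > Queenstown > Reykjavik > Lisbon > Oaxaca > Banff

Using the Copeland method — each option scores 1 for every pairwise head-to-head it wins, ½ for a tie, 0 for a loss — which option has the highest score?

Queenstown: beats Lisbon, Oaxaca, Banff, and Reykjavik; ties Porto → score 4.5.
Lisbon: beats Oaxaca and Banff; loses to Queenstown, Porto, and Reykjavik → score 2.
Porto: beats Lisbon, Oaxaca, and Banff; ties Queenstown; loses to Reykjavik → score 3.5.
Oaxaca: beats Banff; loses to Queenstown, Lisbon, Porto, and Reykjavik → score 1.
Banff: loses to Queenstown, Lisbon, Porto, Oaxaca, and Reykjavik → score 0.
Reykjavik: beats Lisbon, Porto, Oaxaca, and Banff; loses to Queenstown → score 4.
Queenstown has the best pairwise record.

Queenstown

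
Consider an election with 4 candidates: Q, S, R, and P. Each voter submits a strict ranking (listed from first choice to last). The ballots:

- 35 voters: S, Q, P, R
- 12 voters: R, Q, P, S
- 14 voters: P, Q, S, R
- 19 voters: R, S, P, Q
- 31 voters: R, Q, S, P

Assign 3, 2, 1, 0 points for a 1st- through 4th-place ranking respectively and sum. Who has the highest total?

S

Q: 35·2 + 12·2 + 14·2 + 19·0 + 31·2 = 184
S: 35·3 + 12·0 + 14·1 + 19·2 + 31·1 = 188
R: 35·0 + 12·3 + 14·0 + 19·3 + 31·3 = 186
P: 35·1 + 12·1 + 14·3 + 19·1 + 31·0 = 108
S has the highest Borda score (188).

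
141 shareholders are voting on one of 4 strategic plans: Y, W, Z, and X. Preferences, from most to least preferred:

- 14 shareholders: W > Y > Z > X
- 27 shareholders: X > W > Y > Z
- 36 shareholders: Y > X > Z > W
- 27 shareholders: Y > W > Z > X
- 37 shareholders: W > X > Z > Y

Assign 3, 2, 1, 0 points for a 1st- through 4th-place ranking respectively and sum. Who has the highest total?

W

Y: 14·2 + 27·1 + 36·3 + 27·3 + 37·0 = 244
W: 14·3 + 27·2 + 36·0 + 27·2 + 37·3 = 261
Z: 14·1 + 27·0 + 36·1 + 27·1 + 37·1 = 114
X: 14·0 + 27·3 + 36·2 + 27·0 + 37·2 = 227
W has the highest Borda score (261).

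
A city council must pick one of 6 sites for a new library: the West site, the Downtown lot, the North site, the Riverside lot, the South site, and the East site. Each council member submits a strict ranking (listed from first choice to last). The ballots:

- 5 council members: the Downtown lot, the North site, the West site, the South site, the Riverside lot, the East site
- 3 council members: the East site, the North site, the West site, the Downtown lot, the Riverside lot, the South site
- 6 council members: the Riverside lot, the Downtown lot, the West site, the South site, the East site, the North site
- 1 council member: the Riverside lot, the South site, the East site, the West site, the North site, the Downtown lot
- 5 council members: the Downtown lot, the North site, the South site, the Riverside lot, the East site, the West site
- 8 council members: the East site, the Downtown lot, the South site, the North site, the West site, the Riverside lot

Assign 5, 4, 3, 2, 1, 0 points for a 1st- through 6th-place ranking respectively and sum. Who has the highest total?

the West site: 5·3 + 3·3 + 6·3 + 1·2 + 5·0 + 8·1 = 52
the Downtown lot: 5·5 + 3·2 + 6·4 + 1·0 + 5·5 + 8·4 = 112
the North site: 5·4 + 3·4 + 6·0 + 1·1 + 5·4 + 8·2 = 69
the Riverside lot: 5·1 + 3·1 + 6·5 + 1·5 + 5·2 + 8·0 = 53
the South site: 5·2 + 3·0 + 6·2 + 1·4 + 5·3 + 8·3 = 65
the East site: 5·0 + 3·5 + 6·1 + 1·3 + 5·1 + 8·5 = 69
the Downtown lot has the highest Borda score (112).

the Downtown lot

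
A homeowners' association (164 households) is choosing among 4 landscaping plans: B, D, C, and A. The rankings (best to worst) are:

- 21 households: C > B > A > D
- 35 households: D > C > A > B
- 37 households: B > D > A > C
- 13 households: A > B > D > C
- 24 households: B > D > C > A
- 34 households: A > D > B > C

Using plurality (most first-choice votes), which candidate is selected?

First-place votes: B 61, D 35, C 21, A 47.
B has the most first-place votes.

B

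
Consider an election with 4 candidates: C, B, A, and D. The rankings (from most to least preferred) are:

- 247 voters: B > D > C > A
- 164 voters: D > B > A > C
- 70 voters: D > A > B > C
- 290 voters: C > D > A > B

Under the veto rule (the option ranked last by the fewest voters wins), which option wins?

D

Last-place votes: C 234, B 290, A 247, D 0.
D is ranked last by the fewest voters, so D wins.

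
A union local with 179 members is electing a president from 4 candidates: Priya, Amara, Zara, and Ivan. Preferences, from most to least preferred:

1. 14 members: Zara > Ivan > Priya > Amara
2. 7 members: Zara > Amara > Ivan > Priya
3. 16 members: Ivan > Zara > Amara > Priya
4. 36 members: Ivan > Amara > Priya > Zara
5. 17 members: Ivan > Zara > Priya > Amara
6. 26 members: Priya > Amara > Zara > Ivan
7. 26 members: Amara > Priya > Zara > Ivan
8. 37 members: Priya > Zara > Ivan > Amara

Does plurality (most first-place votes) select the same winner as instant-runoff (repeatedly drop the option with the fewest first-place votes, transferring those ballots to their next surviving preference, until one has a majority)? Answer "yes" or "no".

yes

Plurality — first-place votes: Priya 63, Amara 26, Zara 21, Ivan 69. Winner: Ivan.
Instant-runoff — R1 Priya 63, Amara 26, Zara 21, Ivan 69 (Zara out); R2 Priya 63, Amara 33, Ivan 83 (Amara out); R3 Priya 89, Ivan 90 (Ivan winner). Winner: Ivan.
The two methods agree.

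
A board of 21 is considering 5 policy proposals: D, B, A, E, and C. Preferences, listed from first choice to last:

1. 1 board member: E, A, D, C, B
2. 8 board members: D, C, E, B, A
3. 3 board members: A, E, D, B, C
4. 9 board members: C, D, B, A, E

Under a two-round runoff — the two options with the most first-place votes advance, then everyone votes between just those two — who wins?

Round 1 first-place votes: D 8, B 0, A 3, E 1, C 9.
C and D advance.
Runoff: C is preferred to D by 9 voters; D by 12.
D wins the runoff.

D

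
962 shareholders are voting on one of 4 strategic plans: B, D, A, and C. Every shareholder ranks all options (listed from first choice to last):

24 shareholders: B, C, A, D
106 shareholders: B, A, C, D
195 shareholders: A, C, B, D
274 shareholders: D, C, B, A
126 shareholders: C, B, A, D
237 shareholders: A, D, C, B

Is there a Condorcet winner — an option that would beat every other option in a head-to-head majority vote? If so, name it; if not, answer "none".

none

Checking pairwise contests:
D beats B 511–451.
A beats D 688–274.
B beats A 530–432.
D beats C 511–451.
Every option loses at least one head-to-head, so there is no Condorcet winner.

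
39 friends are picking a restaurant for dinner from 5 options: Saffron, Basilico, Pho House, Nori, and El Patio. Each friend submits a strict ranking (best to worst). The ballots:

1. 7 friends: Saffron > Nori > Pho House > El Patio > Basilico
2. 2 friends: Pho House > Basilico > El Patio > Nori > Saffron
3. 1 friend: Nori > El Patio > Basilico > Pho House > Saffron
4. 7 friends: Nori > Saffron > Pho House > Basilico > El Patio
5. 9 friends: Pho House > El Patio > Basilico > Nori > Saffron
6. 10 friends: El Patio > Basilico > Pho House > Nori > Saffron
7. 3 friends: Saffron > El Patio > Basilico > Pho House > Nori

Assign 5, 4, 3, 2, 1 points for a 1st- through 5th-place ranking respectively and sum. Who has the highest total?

Pho House

Saffron: 7·5 + 2·1 + 1·1 + 7·4 + 9·1 + 10·1 + 3·5 = 100
Basilico: 7·1 + 2·4 + 1·3 + 7·2 + 9·3 + 10·4 + 3·3 = 108
Pho House: 7·3 + 2·5 + 1·2 + 7·3 + 9·5 + 10·3 + 3·2 = 135
Nori: 7·4 + 2·2 + 1·5 + 7·5 + 9·2 + 10·2 + 3·1 = 113
El Patio: 7·2 + 2·3 + 1·4 + 7·1 + 9·4 + 10·5 + 3·4 = 129
Pho House has the highest Borda score (135).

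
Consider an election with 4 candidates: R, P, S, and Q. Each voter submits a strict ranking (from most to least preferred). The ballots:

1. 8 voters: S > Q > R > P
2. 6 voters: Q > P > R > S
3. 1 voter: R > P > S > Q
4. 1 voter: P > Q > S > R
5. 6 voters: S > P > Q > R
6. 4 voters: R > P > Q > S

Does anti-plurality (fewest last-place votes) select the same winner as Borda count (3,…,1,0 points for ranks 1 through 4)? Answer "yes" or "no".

Anti-plurality — last-place votes: R 7, P 8, S 10, Q 1. Winner: Q.
Borda — scores: R 29, P 37, S 44, Q 46. Winner: Q.
The two methods agree.

yes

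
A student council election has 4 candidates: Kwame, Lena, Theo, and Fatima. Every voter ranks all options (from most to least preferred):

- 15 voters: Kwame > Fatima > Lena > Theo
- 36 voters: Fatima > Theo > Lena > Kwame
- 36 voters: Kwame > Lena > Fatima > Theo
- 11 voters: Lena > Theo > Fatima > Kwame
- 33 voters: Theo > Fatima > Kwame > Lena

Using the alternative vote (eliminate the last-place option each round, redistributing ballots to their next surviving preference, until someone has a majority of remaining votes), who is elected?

Round 1: Kwame 51, Lena 11, Theo 33, Fatima 36. Eliminate Lena.
Round 2: Kwame 51, Theo 44, Fatima 36. Eliminate Fatima.
Round 3: Kwame 51, Theo 80. Theo has a majority.

Theo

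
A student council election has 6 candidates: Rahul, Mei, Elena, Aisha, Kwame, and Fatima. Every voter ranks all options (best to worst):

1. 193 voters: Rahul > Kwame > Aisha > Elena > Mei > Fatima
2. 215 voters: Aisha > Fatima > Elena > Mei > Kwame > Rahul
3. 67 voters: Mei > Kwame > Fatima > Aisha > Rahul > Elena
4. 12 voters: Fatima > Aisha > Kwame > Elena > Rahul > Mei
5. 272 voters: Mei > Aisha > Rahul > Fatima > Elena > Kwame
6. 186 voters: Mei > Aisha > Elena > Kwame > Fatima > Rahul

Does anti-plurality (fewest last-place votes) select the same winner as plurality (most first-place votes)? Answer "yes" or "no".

no

Anti-plurality — last-place votes: Rahul 401, Mei 12, Elena 67, Aisha 0, Kwame 272, Fatima 193. Winner: Aisha.
Plurality — first-place votes: Rahul 193, Mei 525, Elena 0, Aisha 215, Kwame 0, Fatima 12. Winner: Mei.
The two methods disagree.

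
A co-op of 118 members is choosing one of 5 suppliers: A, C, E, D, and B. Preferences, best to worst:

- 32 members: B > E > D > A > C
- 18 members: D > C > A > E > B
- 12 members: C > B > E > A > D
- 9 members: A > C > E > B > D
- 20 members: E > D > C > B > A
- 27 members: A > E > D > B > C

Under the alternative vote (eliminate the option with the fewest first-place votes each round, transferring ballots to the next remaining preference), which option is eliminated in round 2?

Round 1: A 36, C 12, E 20, D 18, B 32. Eliminate C.
Round 2: A 36, E 20, D 18, B 44. Eliminate D.

D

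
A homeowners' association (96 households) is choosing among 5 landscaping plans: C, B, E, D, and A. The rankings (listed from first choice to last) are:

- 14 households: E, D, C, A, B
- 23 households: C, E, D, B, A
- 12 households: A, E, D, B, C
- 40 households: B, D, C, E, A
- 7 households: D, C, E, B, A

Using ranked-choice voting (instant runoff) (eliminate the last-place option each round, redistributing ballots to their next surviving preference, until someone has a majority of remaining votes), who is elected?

Round 1: C 23, B 40, E 14, D 7, A 12. Eliminate D.
Round 2: C 30, B 40, E 14, A 12. Eliminate A.
Round 3: C 30, B 40, E 26. Eliminate E.
Round 4: C 44, B 52. B has a majority.

B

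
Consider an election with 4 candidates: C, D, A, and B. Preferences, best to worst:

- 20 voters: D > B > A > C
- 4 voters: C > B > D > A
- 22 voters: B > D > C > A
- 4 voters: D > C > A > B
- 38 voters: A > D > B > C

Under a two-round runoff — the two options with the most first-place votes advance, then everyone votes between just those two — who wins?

Round 1 first-place votes: C 4, D 24, A 38, B 22.
A and D advance.
Runoff: A is preferred to D by 38 voters; D by 50.
D wins the runoff.

D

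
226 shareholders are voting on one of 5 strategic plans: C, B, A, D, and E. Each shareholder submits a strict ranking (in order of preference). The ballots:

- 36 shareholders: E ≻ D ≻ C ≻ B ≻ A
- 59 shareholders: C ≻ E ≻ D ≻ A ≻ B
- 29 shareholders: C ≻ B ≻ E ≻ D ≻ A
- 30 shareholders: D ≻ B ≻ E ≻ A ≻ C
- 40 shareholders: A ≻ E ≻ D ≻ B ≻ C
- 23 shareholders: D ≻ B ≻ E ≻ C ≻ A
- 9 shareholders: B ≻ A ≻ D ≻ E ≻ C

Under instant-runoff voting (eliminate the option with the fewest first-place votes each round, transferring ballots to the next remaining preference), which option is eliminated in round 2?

Round 1: C 88, B 9, A 40, D 53, E 36. Eliminate B.
Round 2: C 88, A 49, D 53, E 36. Eliminate E.

E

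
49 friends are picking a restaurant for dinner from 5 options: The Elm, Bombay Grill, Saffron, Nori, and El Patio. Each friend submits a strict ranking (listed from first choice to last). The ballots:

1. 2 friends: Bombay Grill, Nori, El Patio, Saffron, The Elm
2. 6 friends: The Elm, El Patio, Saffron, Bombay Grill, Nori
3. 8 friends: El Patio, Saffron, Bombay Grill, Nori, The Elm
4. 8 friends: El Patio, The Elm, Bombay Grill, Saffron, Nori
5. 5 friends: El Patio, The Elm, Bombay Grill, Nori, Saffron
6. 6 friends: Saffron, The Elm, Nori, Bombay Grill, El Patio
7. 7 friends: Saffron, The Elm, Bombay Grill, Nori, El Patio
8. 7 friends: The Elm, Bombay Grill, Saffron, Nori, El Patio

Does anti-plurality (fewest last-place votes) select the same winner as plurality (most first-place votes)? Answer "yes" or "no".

no

Anti-plurality — last-place votes: The Elm 10, Bombay Grill 0, Saffron 5, Nori 14, El Patio 20. Winner: Bombay Grill.
Plurality — first-place votes: The Elm 13, Bombay Grill 2, Saffron 13, Nori 0, El Patio 21. Winner: El Patio.
The two methods disagree.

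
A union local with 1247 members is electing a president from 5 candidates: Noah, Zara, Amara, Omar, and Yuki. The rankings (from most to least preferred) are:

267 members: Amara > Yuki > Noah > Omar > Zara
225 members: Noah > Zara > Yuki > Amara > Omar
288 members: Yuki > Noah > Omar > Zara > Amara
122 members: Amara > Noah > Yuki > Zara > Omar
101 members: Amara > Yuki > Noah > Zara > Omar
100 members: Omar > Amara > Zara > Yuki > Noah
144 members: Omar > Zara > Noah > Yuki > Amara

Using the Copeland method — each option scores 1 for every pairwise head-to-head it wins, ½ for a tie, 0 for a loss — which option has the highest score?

Noah: beats Zara, Amara, and Omar; loses to Yuki → score 3.
Zara: beats Amara; loses to Noah, Omar, and Yuki → score 1.
Amara: beats Omar; loses to Noah, Zara, and Yuki → score 1.
Omar: beats Zara; loses to Noah, Amara, and Yuki → score 1.
Yuki: beats Noah, Zara, Amara, and Omar → score 4.
Yuki has the best pairwise record.

Yuki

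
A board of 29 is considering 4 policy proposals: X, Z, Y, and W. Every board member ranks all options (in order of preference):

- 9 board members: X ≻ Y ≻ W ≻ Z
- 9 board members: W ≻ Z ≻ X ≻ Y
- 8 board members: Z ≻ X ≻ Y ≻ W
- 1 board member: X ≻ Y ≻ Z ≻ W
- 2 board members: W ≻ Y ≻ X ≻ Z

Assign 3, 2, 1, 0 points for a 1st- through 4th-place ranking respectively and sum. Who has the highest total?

X

X: 9·3 + 9·1 + 8·2 + 1·3 + 2·1 = 57
Z: 9·0 + 9·2 + 8·3 + 1·1 + 2·0 = 43
Y: 9·2 + 9·0 + 8·1 + 1·2 + 2·2 = 32
W: 9·1 + 9·3 + 8·0 + 1·0 + 2·3 = 42
X has the highest Borda score (57).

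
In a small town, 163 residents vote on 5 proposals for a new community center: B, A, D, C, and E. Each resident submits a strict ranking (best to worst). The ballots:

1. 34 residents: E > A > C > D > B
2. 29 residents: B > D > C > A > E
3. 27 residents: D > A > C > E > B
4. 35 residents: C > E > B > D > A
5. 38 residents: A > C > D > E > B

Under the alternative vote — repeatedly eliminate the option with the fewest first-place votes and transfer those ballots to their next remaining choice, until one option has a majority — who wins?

Round 1: B 29, A 38, D 27, C 35, E 34. Eliminate D.
Round 2: B 29, A 65, C 35, E 34. Eliminate B.
Round 3: A 65, C 64, E 34. Eliminate E.
Round 4: A 99, C 64. A has a majority.

A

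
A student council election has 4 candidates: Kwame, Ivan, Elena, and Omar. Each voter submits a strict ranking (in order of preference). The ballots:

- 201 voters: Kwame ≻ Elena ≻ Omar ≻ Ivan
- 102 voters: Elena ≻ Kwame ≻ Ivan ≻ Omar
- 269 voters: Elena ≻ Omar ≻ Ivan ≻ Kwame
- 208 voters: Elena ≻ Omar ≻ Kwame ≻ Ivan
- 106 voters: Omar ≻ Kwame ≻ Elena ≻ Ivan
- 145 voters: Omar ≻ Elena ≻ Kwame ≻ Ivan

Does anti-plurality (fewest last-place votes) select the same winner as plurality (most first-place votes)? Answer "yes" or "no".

yes

Anti-plurality — last-place votes: Kwame 269, Ivan 660, Elena 0, Omar 102. Winner: Elena.
Plurality — first-place votes: Kwame 201, Ivan 0, Elena 579, Omar 251. Winner: Elena.
The two methods agree.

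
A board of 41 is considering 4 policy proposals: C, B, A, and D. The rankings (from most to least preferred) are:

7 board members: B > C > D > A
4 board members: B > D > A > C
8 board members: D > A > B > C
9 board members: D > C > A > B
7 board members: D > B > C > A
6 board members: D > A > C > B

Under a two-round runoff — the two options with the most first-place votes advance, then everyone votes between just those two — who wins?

D

Round 1 first-place votes: C 0, B 11, A 0, D 30.
D and B advance.
Runoff: D is preferred to B by 30 voters; B by 11.
D wins the runoff.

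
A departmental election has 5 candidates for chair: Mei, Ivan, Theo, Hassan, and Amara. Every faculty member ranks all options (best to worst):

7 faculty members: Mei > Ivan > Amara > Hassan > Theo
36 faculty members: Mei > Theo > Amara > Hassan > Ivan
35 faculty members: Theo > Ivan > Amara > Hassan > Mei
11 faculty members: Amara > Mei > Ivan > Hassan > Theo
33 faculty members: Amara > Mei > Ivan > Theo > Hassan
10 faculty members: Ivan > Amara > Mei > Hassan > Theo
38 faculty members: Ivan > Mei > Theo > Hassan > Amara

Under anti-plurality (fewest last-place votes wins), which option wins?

Last-place votes: Mei 35, Ivan 36, Theo 28, Hassan 33, Amara 38.
Theo is ranked last by the fewest voters, so Theo wins.

Theo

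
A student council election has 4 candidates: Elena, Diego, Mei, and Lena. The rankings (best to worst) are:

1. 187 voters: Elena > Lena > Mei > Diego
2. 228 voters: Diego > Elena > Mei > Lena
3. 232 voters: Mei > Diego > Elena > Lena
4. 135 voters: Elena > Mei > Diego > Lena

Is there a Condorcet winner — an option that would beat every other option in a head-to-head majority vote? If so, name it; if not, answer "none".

Checking pairwise contests:
Diego beats Elena 460–322.
Mei beats Diego 554–228.
Elena beats Mei 550–232.
Elena beats Lena 782–0.
Every option loses at least one head-to-head, so there is no Condorcet winner.

none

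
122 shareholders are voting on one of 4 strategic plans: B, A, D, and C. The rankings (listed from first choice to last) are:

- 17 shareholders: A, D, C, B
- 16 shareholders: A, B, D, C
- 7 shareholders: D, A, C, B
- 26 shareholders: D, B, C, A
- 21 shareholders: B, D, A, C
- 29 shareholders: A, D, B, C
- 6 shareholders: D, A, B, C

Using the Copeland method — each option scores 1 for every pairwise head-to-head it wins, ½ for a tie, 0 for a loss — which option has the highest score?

A

B: beats C; loses to A and D → score 1.
A: beats B, D, and C → score 3.
D: beats B and C; loses to A → score 2.
C: loses to B, A, and D → score 0.
A has the best pairwise record.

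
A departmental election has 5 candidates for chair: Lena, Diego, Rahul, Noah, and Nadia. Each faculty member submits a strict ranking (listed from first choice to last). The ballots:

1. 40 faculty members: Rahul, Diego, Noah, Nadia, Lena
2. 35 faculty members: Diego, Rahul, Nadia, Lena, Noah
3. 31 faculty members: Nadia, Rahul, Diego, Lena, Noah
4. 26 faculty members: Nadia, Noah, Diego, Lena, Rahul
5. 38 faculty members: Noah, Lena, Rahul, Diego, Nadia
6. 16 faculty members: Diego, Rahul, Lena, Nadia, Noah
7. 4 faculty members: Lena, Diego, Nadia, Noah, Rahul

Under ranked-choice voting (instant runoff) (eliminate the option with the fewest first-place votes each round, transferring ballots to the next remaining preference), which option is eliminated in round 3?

Diego

Round 1: Lena 4, Diego 51, Rahul 40, Noah 38, Nadia 57. Eliminate Lena.
Round 2: Diego 55, Rahul 40, Noah 38, Nadia 57. Eliminate Noah.
Round 3: Diego 55, Rahul 78, Nadia 57. Eliminate Diego.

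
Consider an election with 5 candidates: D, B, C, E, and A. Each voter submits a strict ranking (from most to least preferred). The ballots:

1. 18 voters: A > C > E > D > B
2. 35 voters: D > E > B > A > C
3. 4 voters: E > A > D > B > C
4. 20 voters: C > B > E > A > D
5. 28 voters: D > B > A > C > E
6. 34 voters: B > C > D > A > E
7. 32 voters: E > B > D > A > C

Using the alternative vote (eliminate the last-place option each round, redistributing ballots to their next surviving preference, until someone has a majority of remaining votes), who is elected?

Round 1: D 63, B 34, C 20, E 36, A 18. Eliminate A.
Round 2: D 63, B 34, C 38, E 36. Eliminate B.
Round 3: D 63, C 72, E 36. Eliminate E.
Round 4: D 99, C 72. D has a majority.

D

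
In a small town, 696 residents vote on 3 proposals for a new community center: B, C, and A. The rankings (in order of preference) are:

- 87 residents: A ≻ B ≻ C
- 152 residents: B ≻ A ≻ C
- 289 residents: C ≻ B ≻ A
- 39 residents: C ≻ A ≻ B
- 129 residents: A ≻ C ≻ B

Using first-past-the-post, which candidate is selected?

C

First-place votes: B 152, C 328, A 216.
C has the most first-place votes.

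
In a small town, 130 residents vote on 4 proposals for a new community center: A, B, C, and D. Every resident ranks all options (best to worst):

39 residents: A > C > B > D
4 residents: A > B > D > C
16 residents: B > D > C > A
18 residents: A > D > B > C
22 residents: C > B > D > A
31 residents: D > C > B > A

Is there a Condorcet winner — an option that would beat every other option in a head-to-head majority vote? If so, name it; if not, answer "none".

Checking pairwise contests:
B beats A 69–61.
C beats B 92–38.
D beats C 69–61.
B beats D 81–49.
Every option loses at least one head-to-head, so there is no Condorcet winner.

none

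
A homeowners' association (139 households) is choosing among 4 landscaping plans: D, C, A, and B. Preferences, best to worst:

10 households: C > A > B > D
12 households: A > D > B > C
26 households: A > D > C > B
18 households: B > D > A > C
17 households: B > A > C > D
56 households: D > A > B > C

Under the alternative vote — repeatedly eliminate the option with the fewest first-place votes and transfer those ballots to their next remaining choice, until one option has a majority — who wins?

Round 1: D 56, C 10, A 38, B 35. Eliminate C.
Round 2: D 56, A 48, B 35. Eliminate B.
Round 3: D 74, A 65. D has a majority.

D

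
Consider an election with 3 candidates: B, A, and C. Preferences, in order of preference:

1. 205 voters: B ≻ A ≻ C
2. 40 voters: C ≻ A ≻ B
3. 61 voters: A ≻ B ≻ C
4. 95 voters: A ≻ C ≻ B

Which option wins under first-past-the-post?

B

First-place votes: B 205, A 156, C 40.
B has the most first-place votes.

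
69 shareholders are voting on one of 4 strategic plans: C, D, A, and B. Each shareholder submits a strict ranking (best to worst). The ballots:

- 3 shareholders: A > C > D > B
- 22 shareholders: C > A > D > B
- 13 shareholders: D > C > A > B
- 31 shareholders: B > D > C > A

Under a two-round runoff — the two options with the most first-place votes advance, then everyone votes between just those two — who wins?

C

Round 1 first-place votes: C 22, D 13, A 3, B 31.
B and C advance.
Runoff: B is preferred to C by 31 voters; C by 38.
C wins the runoff.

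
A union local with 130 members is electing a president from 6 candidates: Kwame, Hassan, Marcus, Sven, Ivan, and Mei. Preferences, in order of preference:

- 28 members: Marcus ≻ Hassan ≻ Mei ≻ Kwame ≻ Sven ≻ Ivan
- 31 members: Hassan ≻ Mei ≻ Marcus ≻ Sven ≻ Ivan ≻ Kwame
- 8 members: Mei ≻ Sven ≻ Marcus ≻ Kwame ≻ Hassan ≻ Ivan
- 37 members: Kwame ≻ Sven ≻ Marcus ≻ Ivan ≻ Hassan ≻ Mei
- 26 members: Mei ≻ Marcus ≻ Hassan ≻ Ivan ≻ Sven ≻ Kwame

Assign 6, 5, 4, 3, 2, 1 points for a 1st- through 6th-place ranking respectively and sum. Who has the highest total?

Kwame: 28·3 + 31·1 + 8·3 + 37·6 + 26·1 = 387
Hassan: 28·5 + 31·6 + 8·2 + 37·2 + 26·4 = 520
Marcus: 28·6 + 31·4 + 8·4 + 37·4 + 26·5 = 602
Sven: 28·2 + 31·3 + 8·5 + 37·5 + 26·2 = 426
Ivan: 28·1 + 31·2 + 8·1 + 37·3 + 26·3 = 287
Mei: 28·4 + 31·5 + 8·6 + 37·1 + 26·6 = 508
Marcus has the highest Borda score (602).

Marcus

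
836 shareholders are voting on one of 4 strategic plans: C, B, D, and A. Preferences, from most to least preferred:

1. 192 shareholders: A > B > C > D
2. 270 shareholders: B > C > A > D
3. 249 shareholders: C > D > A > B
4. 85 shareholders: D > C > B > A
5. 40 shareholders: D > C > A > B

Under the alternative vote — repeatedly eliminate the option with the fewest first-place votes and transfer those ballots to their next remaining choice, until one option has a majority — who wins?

B

Round 1: C 249, B 270, D 125, A 192. Eliminate D.
Round 2: C 374, B 270, A 192. Eliminate A.
Round 3: C 374, B 462. B has a majority.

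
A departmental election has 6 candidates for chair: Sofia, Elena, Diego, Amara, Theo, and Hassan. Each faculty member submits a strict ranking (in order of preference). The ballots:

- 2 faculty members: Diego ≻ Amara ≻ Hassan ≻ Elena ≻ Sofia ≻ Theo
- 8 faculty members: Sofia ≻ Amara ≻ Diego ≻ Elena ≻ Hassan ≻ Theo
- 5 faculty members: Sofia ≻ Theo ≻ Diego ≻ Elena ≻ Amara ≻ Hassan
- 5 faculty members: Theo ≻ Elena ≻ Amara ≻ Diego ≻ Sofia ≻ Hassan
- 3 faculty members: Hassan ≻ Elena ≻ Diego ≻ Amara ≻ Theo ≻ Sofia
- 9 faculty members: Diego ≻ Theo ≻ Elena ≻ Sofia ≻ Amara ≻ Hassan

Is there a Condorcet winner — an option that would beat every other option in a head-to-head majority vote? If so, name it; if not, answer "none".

Diego

Diego vs Sofia: 19–13 for Diego.
Diego vs Elena: 24–8 for Diego.
Diego vs Amara: 19–13 for Diego.
Diego vs Theo: 22–10 for Diego.
Diego vs Hassan: 29–3 for Diego.
Diego beats every other option head-to-head.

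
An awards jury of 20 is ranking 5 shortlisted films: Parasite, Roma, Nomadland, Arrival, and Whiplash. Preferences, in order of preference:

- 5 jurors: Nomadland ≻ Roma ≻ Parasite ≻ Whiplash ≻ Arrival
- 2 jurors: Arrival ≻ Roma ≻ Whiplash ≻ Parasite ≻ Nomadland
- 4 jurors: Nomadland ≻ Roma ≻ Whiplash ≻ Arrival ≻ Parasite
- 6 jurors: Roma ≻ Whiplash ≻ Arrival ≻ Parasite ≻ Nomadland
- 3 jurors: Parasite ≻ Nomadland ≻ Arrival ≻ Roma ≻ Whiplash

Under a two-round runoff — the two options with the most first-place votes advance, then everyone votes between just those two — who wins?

Nomadland

Round 1 first-place votes: Parasite 3, Roma 6, Nomadland 9, Arrival 2, Whiplash 0.
Nomadland and Roma advance.
Runoff: Nomadland is preferred to Roma by 12 voters; Roma by 8.
Nomadland wins the runoff.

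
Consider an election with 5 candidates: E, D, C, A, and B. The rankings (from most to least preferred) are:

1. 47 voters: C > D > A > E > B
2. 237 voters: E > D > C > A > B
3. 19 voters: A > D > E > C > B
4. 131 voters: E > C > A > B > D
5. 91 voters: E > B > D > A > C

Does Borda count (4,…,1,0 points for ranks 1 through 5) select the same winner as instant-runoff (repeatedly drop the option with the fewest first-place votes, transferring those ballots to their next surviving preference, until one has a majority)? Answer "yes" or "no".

yes

Borda — scores: E 1921, D 1091, C 1074, A 760, B 404. Winner: E.
Instant-runoff — R1 E 459, D 0, C 47, A 19, B 0 (E winner). Winner: E.
The two methods agree.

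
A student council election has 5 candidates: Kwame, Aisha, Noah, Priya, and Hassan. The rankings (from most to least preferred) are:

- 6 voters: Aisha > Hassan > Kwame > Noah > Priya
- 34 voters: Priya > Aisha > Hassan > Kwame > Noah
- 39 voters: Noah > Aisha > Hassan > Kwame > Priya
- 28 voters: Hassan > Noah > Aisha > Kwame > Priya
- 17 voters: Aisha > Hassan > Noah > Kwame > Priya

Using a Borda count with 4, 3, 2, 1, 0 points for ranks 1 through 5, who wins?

Aisha

Kwame: 6·2 + 34·1 + 39·1 + 28·1 + 17·1 = 130
Aisha: 6·4 + 34·3 + 39·3 + 28·2 + 17·4 = 367
Noah: 6·1 + 34·0 + 39·4 + 28·3 + 17·2 = 280
Priya: 6·0 + 34·4 + 39·0 + 28·0 + 17·0 = 136
Hassan: 6·3 + 34·2 + 39·2 + 28·4 + 17·3 = 327
Aisha has the highest Borda score (367).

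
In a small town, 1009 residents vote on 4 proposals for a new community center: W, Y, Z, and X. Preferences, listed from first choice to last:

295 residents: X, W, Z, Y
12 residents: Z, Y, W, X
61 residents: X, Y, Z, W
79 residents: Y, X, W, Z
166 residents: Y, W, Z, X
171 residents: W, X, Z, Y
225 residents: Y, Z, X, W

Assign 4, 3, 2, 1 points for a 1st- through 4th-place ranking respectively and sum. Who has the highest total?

W: 295·3 + 12·2 + 61·1 + 79·2 + 166·3 + 171·4 + 225·1 = 2535
Y: 295·1 + 12·3 + 61·3 + 79·4 + 166·4 + 171·1 + 225·4 = 2565
Z: 295·2 + 12·4 + 61·2 + 79·1 + 166·2 + 171·2 + 225·3 = 2188
X: 295·4 + 12·1 + 61·4 + 79·3 + 166·1 + 171·3 + 225·2 = 2802
X has the highest Borda score (2802).

X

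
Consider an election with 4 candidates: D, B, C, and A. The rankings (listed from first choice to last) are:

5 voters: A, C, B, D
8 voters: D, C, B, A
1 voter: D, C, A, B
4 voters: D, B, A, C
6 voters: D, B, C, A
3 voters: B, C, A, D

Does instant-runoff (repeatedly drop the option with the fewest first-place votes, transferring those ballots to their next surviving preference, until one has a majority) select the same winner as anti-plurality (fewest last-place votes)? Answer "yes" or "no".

Instant-runoff — R1 D 19, B 3, C 0, A 5 (D winner). Winner: D.
Anti-plurality — last-place votes: D 8, B 1, C 4, A 14. Winner: B.
The two methods disagree.

no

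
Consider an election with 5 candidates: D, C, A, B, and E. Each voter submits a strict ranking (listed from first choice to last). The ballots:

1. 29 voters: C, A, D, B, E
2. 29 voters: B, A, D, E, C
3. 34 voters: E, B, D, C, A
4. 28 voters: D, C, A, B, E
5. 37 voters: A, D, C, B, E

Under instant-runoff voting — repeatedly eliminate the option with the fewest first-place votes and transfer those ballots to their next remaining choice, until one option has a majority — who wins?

C

Round 1: D 28, C 29, A 37, B 29, E 34. Eliminate D.
Round 2: C 57, A 37, B 29, E 34. Eliminate B.
Round 3: C 57, A 66, E 34. Eliminate E.
Round 4: C 91, A 66. C has a majority.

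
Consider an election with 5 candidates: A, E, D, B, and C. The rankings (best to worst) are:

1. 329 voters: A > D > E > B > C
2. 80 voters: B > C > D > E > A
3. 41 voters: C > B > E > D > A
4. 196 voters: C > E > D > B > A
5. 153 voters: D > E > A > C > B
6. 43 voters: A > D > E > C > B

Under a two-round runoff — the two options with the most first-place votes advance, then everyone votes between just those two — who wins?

A

Round 1 first-place votes: A 372, E 0, D 153, B 80, C 237.
A and C advance.
Runoff: A is preferred to C by 525 voters; C by 317.
A wins the runoff.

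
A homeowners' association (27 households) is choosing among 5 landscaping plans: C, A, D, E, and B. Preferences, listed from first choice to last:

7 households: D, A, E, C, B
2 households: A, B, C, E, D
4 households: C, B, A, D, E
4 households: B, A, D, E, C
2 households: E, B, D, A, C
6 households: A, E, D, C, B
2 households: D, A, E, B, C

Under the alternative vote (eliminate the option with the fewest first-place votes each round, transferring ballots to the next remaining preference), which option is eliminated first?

E

Round 1: C 4, A 8, D 9, E 2, B 4. Eliminate E.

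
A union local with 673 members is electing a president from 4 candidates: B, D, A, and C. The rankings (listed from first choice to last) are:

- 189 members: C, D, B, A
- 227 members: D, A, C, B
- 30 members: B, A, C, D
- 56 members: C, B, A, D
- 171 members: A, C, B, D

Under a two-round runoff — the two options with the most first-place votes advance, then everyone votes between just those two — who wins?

Round 1 first-place votes: B 30, D 227, A 171, C 245.
C and D advance.
Runoff: C is preferred to D by 446 voters; D by 227.
C wins the runoff.

C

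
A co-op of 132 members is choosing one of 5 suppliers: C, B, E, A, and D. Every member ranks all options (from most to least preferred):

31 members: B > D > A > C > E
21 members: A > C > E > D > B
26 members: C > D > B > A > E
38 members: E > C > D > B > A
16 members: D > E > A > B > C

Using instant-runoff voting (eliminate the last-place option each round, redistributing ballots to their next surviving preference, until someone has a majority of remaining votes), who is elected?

Round 1: C 26, B 31, E 38, A 21, D 16. Eliminate D.
Round 2: C 26, B 31, E 54, A 21. Eliminate A.
Round 3: C 47, B 31, E 54. Eliminate B.
Round 4: C 78, E 54. C has a majority.

C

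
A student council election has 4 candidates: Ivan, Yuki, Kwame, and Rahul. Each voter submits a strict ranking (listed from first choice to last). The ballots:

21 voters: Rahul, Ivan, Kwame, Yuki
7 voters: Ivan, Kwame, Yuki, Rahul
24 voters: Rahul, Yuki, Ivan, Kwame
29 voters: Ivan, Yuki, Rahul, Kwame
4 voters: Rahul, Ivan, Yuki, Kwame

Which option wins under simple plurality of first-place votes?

First-place votes: Ivan 36, Yuki 0, Kwame 0, Rahul 49.
Rahul has the most first-place votes.

Rahul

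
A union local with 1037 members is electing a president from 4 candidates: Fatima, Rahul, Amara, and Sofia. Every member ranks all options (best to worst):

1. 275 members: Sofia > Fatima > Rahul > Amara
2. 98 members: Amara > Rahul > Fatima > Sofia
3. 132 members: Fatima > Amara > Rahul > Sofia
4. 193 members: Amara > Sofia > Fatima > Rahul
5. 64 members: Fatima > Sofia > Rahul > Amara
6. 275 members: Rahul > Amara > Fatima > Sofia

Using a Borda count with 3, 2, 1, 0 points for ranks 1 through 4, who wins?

Fatima: 275·2 + 98·1 + 132·3 + 193·1 + 64·3 + 275·1 = 1704
Rahul: 275·1 + 98·2 + 132·1 + 193·0 + 64·1 + 275·3 = 1492
Amara: 275·0 + 98·3 + 132·2 + 193·3 + 64·0 + 275·2 = 1687
Sofia: 275·3 + 98·0 + 132·0 + 193·2 + 64·2 + 275·0 = 1339
Fatima has the highest Borda score (1704).

Fatima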